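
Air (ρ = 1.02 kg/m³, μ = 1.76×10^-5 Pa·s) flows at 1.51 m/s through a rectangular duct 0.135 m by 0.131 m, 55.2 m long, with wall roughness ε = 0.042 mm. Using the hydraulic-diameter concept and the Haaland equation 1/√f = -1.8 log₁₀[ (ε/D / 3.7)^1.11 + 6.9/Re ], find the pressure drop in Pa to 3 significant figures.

Hydraulic diameter D_h = 4A/P = 4·(0.135·0.131)/(2·(0.135+0.131)) = 0.07074/0.532 = 0.133 m.
Re = ρVD_h/μ = 1.02·1.51·0.133/1.76e-05 = 1.164e+04.
ε/D_h = 4.2e-05/0.133 = 0.000316; Haaland gives 1/√f = -1.8 log₁₀[3.05e-05+0.000593] = 5.769, so f = 0.03004.
ΔP = f(L/D_h)(ρV²/2) = 0.03004·55.2/0.133·1.163 = 14.5 Pa.

ΔP ≈ 14.5 Pa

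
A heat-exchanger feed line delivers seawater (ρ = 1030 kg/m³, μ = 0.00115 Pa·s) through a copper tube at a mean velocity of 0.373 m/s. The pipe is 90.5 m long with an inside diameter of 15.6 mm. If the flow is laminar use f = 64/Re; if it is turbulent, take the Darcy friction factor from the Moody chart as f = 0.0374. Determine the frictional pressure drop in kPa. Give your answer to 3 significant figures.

Reynolds number Re = ρVD/μ = 1030 · 0.373 · 0.0156 / 0.00115 = 5212.
Re > 4000 → turbulent; use the Moody-chart value f = 0.0374.
Darcy-Weisbach: ΔP = f(L/D)(ρV²/2) = 0.0374·(90.5/0.0156)·(1030·0.373²/2) = 0.0374·5801·71.65 = 1.555e+04 Pa.
ΔP = 1.555e+04 Pa = 15.5 kPa.

ΔP ≈ 15.5 kPa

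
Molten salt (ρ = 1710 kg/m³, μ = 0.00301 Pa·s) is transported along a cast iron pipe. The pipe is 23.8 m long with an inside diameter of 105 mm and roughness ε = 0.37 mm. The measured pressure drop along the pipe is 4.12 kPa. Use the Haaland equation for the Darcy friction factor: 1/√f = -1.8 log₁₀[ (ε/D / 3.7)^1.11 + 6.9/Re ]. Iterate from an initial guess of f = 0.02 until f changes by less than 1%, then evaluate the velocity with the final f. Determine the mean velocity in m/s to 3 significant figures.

V ≈ 0.850 m/s

Rearranging Darcy-Weisbach: V = √(2·ΔP·D/(f·L·ρ)). With ε/D = 0.00037/0.105 = 0.00352, iterate starting from f = 0.02:
  f = 0.02 → V = √(2·4120·0.105/(0.02·23.8·1710)) = 1.031 m/s; Re = ρVD/μ = 6.15e+04; f → 0.02912
  f = 0.02912 → V = 0.8544 m/s; Re = 5.097e+04; f → 0.02944
  f = 0.02944 → V = 0.8497 m/s; Re = 5.069e+04; f → 0.02945
Converged (Δf/f < 1%). With the final f = 0.02945: V = √(2·4120·0.105/(0.02945·23.8·1710)) = 0.8496 m/s.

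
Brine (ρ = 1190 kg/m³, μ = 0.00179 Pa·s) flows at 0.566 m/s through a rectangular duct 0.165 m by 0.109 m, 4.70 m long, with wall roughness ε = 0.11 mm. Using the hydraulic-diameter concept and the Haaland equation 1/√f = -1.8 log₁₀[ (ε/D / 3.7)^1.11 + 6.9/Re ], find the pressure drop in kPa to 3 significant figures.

Hydraulic diameter D_h = 4A/P = 4·(0.165·0.109)/(2·(0.165+0.109)) = 0.07194/0.548 = 0.1313 m.
Re = ρVD_h/μ = 1190·0.566·0.1313/0.00179 = 4.94e+04.
ε/D_h = 0.00011/0.1313 = 0.000838; Haaland gives 1/√f = -1.8 log₁₀[9e-05+0.00014] = 6.55, so f = 0.02331.
ΔP = f(L/D_h)(ρV²/2) = 0.02331·4.7/0.1313·190.6 = 159.1 Pa.
ΔP = 0.159 kPa.

ΔP ≈ 0.159 kPa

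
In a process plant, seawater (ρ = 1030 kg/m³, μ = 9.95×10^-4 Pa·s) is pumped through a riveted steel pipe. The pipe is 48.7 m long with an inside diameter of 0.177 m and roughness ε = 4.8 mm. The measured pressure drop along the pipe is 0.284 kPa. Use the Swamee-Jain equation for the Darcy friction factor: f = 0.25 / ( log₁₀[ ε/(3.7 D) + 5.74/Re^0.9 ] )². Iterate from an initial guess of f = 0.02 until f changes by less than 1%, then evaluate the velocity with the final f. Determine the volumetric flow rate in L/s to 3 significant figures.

Q ≈ 4.64 L/s

Rearranging Darcy-Weisbach: V = √(2·ΔP·D/(f·L·ρ)). With ε/D = 0.0048/0.177 = 0.0271, iterate starting from f = 0.02:
  f = 0.02 → V = √(2·284·0.177/(0.02·48.7·1030)) = 0.3166 m/s; Re = ρVD/μ = 5.8e+04; f → 0.05574
  f = 0.05574 → V = 0.1896 m/s; Re = 3.474e+04; f → 0.05626
Converged (Δf/f < 1%). With the final f = 0.05626: V = √(2·284·0.177/(0.05626·48.7·1030)) = 0.1887 m/s.
Q = V·A = 0.1887·(π/4·0.177²) = 0.004644 m³/s = 4.64 L/s.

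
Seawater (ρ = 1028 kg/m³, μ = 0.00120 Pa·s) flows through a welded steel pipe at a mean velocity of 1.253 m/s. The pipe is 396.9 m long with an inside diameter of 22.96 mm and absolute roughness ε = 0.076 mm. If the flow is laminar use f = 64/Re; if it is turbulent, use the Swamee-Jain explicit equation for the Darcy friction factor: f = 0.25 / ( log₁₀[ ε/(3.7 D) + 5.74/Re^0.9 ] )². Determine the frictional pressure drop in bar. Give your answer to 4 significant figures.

Reynolds number Re = ρVD/μ = 1028 · 1.253 · 0.02296 / 0.0012 = 2.465e+04.
Re > 4000 → turbulent. Relative roughness ε/D = 7.6e-05/0.02296 = 0.00331. Swamee-Jain: f = 0.25/(log₁₀[0.00331/3.7 + 5.74/2.465e+04^0.9])² = 0.25/(log₁₀[0.000895 + 0.00064])² = 0.25/(-2.814)² = 0.03157.
Darcy-Weisbach: ΔP = f(L/D)(ρV²/2) = 0.03157·(396.9/0.02296)·(1028·1.253²/2) = 0.03157·1.729e+04·807 = 4.404e+05 Pa.
ΔP = 4.404e+05 Pa = 4.404 bar.

ΔP ≈ 4.404 bar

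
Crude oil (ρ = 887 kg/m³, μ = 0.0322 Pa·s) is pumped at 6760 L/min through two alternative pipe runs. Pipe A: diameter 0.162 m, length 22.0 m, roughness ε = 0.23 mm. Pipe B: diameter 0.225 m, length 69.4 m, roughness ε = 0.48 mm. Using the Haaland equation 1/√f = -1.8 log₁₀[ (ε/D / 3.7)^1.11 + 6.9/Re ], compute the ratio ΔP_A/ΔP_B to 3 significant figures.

ΔP_A/ΔP_B ≈ 1.48

Pipe A: V = Q/A = 0.1127/0.02061 = 5.466 m/s; Re = 2.439e+04; ε/D = 0.00142; Haaland → f = 0.02747; ΔP_A = f(L/D)(ρV²/2) = 4.942e+04 Pa.
Pipe B: V = Q/A = 0.1127/0.03976 = 2.834 m/s; Re = 1.756e+04; ε/D = 0.00213; Haaland → f = 0.03034; ΔP_B = f(L/D)(ρV²/2) = 3.333e+04 Pa.
ΔP_A/ΔP_B = 4.942e+04/3.333e+04 = 1.48.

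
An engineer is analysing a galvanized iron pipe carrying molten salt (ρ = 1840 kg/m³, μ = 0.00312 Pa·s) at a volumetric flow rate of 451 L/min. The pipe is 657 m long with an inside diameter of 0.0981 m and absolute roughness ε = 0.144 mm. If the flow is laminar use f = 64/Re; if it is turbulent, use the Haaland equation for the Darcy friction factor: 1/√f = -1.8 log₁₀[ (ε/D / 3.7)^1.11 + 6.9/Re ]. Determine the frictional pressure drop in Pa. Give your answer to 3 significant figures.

ΔP ≈ 150000 Pa

Q = 451 L/min = 451/60000 = 0.007517 m³/s.
Cross-sectional area A = πD²/4 = π(0.0981)²/4 = 0.007558 m²; mean velocity V = Q/A = 0.007517/0.007558 = 0.9945 m/s.
Reynolds number Re = ρVD/μ = 1840 · 0.9945 · 0.0981 / 0.00312 = 5.753e+04.
Re > 4000 → turbulent. Relative roughness ε/D = 0.000144/0.0981 = 0.00147. Haaland: 1/√f = -1.8 log₁₀[(0.00147/3.7)^1.11 + 6.9/5.753e+04] = -1.8 log₁₀[0.000168 + 0.00012] = 6.374, so f = 0.02461.
Darcy-Weisbach: ΔP = f(L/D)(ρV²/2) = 0.02461·(657/0.0981)·(1840·0.9945²/2) = 0.02461·6697·909.9 = 1.5e+05 Pa.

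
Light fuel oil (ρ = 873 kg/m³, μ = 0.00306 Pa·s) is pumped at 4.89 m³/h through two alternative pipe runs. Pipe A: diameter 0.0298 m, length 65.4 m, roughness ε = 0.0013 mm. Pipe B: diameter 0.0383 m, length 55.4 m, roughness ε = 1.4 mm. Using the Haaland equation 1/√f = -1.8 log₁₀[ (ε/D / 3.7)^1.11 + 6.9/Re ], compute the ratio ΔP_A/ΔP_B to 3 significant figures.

ΔP_A/ΔP_B ≈ 1.74

Pipe A: V = Q/A = 0.001358/0.0006975 = 1.948 m/s; Re = 1.656e+04; ε/D = 4.36e-05; Haaland → f = 0.02707; ΔP_A = f(L/D)(ρV²/2) = 9.836e+04 Pa.
Pipe B: V = Q/A = 0.001358/0.001152 = 1.179 m/s; Re = 1.288e+04; ε/D = 0.0366; Haaland → f = 0.06445; ΔP_B = f(L/D)(ρV²/2) = 5.656e+04 Pa.
ΔP_A/ΔP_B = 9.836e+04/5.656e+04 = 1.74.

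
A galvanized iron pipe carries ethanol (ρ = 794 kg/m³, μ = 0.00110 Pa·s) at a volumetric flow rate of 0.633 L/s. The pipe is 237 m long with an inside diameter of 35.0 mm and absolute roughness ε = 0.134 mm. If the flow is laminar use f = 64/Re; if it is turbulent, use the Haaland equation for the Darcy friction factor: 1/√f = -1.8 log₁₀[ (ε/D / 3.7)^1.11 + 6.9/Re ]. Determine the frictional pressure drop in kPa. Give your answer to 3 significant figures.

ΔP ≈ 38.7 kPa

Q = 0.633 L/s = 0.633/1000 = 0.000633 m³/s.
Cross-sectional area A = πD²/4 = π(0.035)²/4 = 0.0009621 m²; mean velocity V = Q/A = 0.000633/0.0009621 = 0.6579 m/s.
Reynolds number Re = ρVD/μ = 794 · 0.6579 · 0.035 / 0.0011 = 1.662e+04.
Re > 4000 → turbulent. Relative roughness ε/D = 0.000134/0.035 = 0.00383. Haaland: 1/√f = -1.8 log₁₀[(0.00383/3.7)^1.11 + 6.9/1.662e+04] = -1.8 log₁₀[0.000486 + 0.000415] = 5.482, so f = 0.03328.
Darcy-Weisbach: ΔP = f(L/D)(ρV²/2) = 0.03328·(237/0.035)·(794·0.6579²/2) = 0.03328·6771·171.8 = 3.873e+04 Pa.
ΔP = 3.873e+04 Pa = 38.7 kPa.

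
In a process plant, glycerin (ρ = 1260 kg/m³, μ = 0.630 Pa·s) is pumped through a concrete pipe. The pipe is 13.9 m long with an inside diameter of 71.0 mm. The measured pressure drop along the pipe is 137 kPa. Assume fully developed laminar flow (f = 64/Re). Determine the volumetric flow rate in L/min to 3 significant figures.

For laminar flow, f = 64/Re with Re = ρVD/μ, so Darcy-Weisbach reduces to ΔP = 32μLV/D². Solving for V: V = ΔP·D²/(32μL) = 1.37e+05·(0.071)²/(32·0.63·13.9) = 2.465 m/s.
Check: Re = ρVD/μ = 1260·2.465·0.071/0.63 = 350 < 2300, so the laminar assumption holds.
Q = V·A = 2.465·(π/4·0.071²) = 0.009757 m³/s = 585 L/min.

Q ≈ 585 L/min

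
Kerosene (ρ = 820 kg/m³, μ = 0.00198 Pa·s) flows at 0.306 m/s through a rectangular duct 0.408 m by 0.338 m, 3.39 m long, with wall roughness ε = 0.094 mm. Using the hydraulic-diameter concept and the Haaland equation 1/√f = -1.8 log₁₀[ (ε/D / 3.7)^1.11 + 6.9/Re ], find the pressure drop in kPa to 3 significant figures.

Hydraulic diameter D_h = 4A/P = 4·(0.408·0.338)/(2·(0.408+0.338)) = 0.5516/1.492 = 0.3697 m.
Re = ρVD_h/μ = 820·0.306·0.3697/0.00198 = 4.685e+04.
ε/D_h = 9.4e-05/0.3697 = 0.000254; Haaland gives 1/√f = -1.8 log₁₀[2.39e-05+0.000147] = 6.78, so f = 0.02176.
ΔP = f(L/D_h)(ρV²/2) = 0.02176·3.39/0.3697·38.39 = 7.659 Pa.
ΔP = 0.00766 kPa.

ΔP ≈ 0.00766 kPa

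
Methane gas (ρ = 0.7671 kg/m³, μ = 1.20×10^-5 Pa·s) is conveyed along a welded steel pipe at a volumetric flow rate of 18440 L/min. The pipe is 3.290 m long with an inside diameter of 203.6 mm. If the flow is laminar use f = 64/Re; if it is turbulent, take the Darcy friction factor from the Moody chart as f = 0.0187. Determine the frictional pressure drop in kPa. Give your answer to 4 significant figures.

Q = 18440 L/min = 18440/60000 = 0.3073 m³/s.
Cross-sectional area A = πD²/4 = π(0.2036)²/4 = 0.03256 m²; mean velocity V = Q/A = 0.3073/0.03256 = 9.44 m/s.
Reynolds number Re = ρVD/μ = 0.7671 · 9.44 · 0.2036 / 1.2e-05 = 1.229e+05.
Re > 4000 → turbulent; use the Moody-chart value f = 0.0187.
Darcy-Weisbach: ΔP = f(L/D)(ρV²/2) = 0.0187·(3.29/0.2036)·(0.7671·9.44²/2) = 0.0187·16.16·34.18 = 10.33 Pa.
ΔP = 10.33 Pa = 0.01033 kPa.

ΔP ≈ 0.01033 kPa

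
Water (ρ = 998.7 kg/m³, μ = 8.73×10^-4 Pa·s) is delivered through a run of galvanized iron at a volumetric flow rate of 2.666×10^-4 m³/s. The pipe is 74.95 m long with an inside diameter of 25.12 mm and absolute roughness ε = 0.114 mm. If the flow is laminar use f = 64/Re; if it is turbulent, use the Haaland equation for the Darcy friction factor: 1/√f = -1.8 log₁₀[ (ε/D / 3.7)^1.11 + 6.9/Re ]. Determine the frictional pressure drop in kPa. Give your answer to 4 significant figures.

Cross-sectional area A = πD²/4 = π(0.02512)²/4 = 0.0004956 m²; mean velocity V = Q/A = 0.0002666/0.0004956 = 0.5379 m/s.
Reynolds number Re = ρVD/μ = 998.7 · 0.5379 · 0.02512 / 0.000873 = 1.546e+04.
Re > 4000 → turbulent. Relative roughness ε/D = 0.000114/0.02512 = 0.00454. Haaland: 1/√f = -1.8 log₁₀[(0.00454/3.7)^1.11 + 6.9/1.546e+04] = -1.8 log₁₀[0.000587 + 0.000446] = 5.375, so f = 0.03462.
Darcy-Weisbach: ΔP = f(L/D)(ρV²/2) = 0.03462·(74.95/0.02512)·(998.7·0.5379²/2) = 0.03462·2984·144.5 = 1.493e+04 Pa.
ΔP = 1.493e+04 Pa = 14.93 kPa.

ΔP ≈ 14.93 kPa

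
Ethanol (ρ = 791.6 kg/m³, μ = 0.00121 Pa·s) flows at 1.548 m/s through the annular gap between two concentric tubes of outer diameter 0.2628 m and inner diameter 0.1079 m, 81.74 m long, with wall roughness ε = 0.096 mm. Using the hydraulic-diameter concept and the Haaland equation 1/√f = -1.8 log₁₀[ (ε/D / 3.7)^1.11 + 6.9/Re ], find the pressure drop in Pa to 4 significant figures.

Hydraulic diameter D_h = 4A/P = D_o - D_i = 0.2628 - 0.1079 = 0.1549 m.
Re = ρVD_h/μ = 791.6·1.548·0.1549/0.00121 = 1.569e+05.
ε/D_h = 9.6e-05/0.1549 = 0.00062; Haaland gives 1/√f = -1.8 log₁₀[6.44e-05+4.4e-05] = 7.137, so f = 0.01963.
ΔP = f(L/D_h)(ρV²/2) = 0.01963·81.74/0.1549·948.5 = 9825 Pa.

ΔP ≈ 9825 Pa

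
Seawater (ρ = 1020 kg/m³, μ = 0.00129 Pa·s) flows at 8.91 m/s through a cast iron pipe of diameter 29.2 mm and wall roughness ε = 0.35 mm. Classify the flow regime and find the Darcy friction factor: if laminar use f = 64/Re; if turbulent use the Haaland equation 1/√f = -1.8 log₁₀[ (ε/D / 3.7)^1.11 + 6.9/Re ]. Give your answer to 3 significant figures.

Re = ρVD/μ = 1020·8.91·0.0292/0.00129 = 2.057e+05.
Re > 4000 → turbulent. ε/D = 0.00035/0.0292 = 0.012; Haaland: 1/√f = -1.8 log₁₀[0.00172 + 3.35e-05] = 4.959, so f = 0.04066.

f ≈ 0.0407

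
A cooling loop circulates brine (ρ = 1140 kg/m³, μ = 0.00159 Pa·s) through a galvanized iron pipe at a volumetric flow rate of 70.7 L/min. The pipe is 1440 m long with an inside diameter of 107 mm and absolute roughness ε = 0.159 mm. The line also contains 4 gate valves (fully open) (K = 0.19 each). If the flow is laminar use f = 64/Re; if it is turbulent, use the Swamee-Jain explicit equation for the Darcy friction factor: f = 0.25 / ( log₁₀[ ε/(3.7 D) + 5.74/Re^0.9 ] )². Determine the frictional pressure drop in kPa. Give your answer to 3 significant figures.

ΔP ≈ 4.41 kPa

Q = 70.7 L/min = 70.7/60000 = 0.001178 m³/s.
Cross-sectional area A = πD²/4 = π(0.107)²/4 = 0.008992 m²; mean velocity V = Q/A = 0.001178/0.008992 = 0.131 m/s.
Reynolds number Re = ρVD/μ = 1140 · 0.131 · 0.107 / 0.00159 = 1.005e+04.
Re > 4000 → turbulent. Relative roughness ε/D = 0.000159/0.107 = 0.00149. Swamee-Jain: f = 0.25/(log₁₀[0.00149/3.7 + 5.74/1.005e+04^0.9])² = 0.25/(log₁₀[0.000402 + 0.00143])² = 0.25/(-2.736)² = 0.0334.
Total minor-loss coefficient ΣK = 4·0.19 = 0.76.
ΔP = [f·L/D + ΣK]·(ρV²/2) = [0.0334·1440/0.107 + 0.76]·(1140·0.131²/2) = [449.5 + 0.76]·9.788 = 4407 Pa.
ΔP = 4407 Pa = 4.41 kPa.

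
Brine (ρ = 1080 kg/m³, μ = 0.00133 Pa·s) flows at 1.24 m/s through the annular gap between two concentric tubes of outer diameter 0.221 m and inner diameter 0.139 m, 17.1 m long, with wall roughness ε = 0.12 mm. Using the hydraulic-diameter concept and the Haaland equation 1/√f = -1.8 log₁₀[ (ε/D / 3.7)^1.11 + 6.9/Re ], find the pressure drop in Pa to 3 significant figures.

Hydraulic diameter D_h = 4A/P = D_o - D_i = 0.221 - 0.139 = 0.082 m.
Re = ρVD_h/μ = 1080·1.24·0.082/0.00133 = 8.257e+04.
ε/D_h = 0.00012/0.082 = 0.00146; Haaland gives 1/√f = -1.8 log₁₀[0.000167+8.36e-05] = 6.482, so f = 0.0238.
ΔP = f(L/D_h)(ρV²/2) = 0.0238·17.1/0.082·830.3 = 4121 Pa.

ΔP ≈ 4120 Pa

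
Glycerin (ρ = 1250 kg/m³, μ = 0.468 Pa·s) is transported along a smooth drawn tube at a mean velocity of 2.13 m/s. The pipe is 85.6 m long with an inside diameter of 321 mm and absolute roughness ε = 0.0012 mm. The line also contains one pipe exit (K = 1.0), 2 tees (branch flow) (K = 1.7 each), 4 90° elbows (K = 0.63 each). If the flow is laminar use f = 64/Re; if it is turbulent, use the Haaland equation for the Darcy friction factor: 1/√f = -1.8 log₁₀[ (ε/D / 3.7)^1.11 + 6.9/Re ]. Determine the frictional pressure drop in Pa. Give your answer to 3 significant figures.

Reynolds number Re = ρVD/μ = 1250 · 2.13 · 0.321 / 0.468 = 1826.
Re < 2300 → laminar flow, so f = 64/Re = 64/1826 = 0.03505 (the turbulent correlation is not needed).
Total minor-loss coefficient ΣK = 1·1 + 2·1.7 + 4·0.63 = 6.92.
ΔP = [f·L/D + ΣK]·(ρV²/2) = [0.03505·85.6/0.321 + 6.92]·(1250·2.13²/2) = [9.345 + 6.92]·2836 = 4.612e+04 Pa.

ΔP ≈ 46100 Pa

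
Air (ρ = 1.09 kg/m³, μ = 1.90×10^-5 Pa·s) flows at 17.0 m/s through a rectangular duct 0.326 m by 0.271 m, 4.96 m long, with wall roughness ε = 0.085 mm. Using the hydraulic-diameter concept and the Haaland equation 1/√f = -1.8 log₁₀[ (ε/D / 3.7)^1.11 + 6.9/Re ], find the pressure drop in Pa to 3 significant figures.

Hydraulic diameter D_h = 4A/P = 4·(0.326·0.271)/(2·(0.326+0.271)) = 0.3534/1.194 = 0.296 m.
Re = ρVD_h/μ = 1.09·17·0.296/1.9e-05 = 2.886e+05.
ε/D_h = 8.5e-05/0.296 = 0.000287; Haaland gives 1/√f = -1.8 log₁₀[2.74e-05+2.39e-05] = 7.722, so f = 0.01677.
ΔP = f(L/D_h)(ρV²/2) = 0.01677·4.96/0.296·157.5 = 44.27 Pa.

ΔP ≈ 44.3 Pa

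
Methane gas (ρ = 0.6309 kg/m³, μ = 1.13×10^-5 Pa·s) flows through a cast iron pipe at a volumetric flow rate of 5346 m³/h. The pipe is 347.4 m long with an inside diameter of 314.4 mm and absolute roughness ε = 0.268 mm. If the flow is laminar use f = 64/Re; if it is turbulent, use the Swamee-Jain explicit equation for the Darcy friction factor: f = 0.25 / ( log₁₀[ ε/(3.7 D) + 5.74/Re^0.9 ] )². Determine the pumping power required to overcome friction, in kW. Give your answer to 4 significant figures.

P ≈ 3.788 kW

Q = 5346 m³/h = 5346/3600 = 1.485 m³/s.
Cross-sectional area A = πD²/4 = π(0.3144)²/4 = 0.07763 m²; mean velocity V = Q/A = 1.485/0.07763 = 19.13 m/s.
Reynolds number Re = ρVD/μ = 0.6309 · 19.13 · 0.3144 / 1.13e-05 = 3.358e+05.
Re > 4000 → turbulent. Relative roughness ε/D = 0.000268/0.3144 = 0.000852. Swamee-Jain: f = 0.25/(log₁₀[0.000852/3.7 + 5.74/3.358e+05^0.9])² = 0.25/(log₁₀[0.00023 + 6.1e-05])² = 0.25/(-3.536)² = 0.02.
Darcy-Weisbach: ΔP = f(L/D)(ρV²/2) = 0.02·(347.4/0.3144)·(0.6309·19.13²/2) = 0.02·1105·115.4 = 2551 Pa.
Pumping power P = QΔP = 1.485·2551 = 3787.8 W = 3.788 kW.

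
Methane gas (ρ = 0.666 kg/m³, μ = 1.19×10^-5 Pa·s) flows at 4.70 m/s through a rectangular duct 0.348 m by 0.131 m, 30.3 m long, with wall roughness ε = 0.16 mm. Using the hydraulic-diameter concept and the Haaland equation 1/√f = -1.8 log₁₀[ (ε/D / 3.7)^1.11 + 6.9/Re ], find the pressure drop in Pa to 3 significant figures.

Hydraulic diameter D_h = 4A/P = 4·(0.348·0.131)/(2·(0.348+0.131)) = 0.1824/0.958 = 0.1903 m.
Re = ρVD_h/μ = 0.666·4.7·0.1903/1.19e-05 = 5.007e+04.
ε/D_h = 0.00016/0.1903 = 0.000841; Haaland gives 1/√f = -1.8 log₁₀[9.03e-05+0.000138] = 6.555, so f = 0.02327.
ΔP = f(L/D_h)(ρV²/2) = 0.02327·30.3/0.1903·7.356 = 27.25 Pa.

ΔP ≈ 27.2 Pa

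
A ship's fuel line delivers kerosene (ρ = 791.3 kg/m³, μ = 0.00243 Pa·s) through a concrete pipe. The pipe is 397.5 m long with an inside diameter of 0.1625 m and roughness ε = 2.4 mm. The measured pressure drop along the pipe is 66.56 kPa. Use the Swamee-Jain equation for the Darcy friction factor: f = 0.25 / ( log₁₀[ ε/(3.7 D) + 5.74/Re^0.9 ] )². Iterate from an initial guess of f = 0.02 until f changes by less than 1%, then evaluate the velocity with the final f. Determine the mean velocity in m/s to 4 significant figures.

Rearranging Darcy-Weisbach: V = √(2·ΔP·D/(f·L·ρ)). With ε/D = 0.0024/0.1625 = 0.0148, iterate starting from f = 0.02:
  f = 0.02 → V = √(2·6.656e+04·0.1625/(0.02·397.5·791.3)) = 1.854 m/s; Re = ρVD/μ = 9.813e+04; f → 0.04416
  f = 0.04416 → V = 1.248 m/s; Re = 6.603e+04; f → 0.04447
Converged (Δf/f < 1%). With the final f = 0.04447: V = √(2·6.656e+04·0.1625/(0.04447·397.5·791.3)) = 1.244 m/s.

V ≈ 1.244 m/s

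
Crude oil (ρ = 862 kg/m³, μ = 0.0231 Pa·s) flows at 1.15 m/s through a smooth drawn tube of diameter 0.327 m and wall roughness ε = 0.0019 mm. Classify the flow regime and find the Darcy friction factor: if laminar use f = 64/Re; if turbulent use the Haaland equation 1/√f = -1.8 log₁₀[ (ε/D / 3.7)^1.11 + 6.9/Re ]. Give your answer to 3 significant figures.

Re = ρVD/μ = 862·1.15·0.327/0.0231 = 1.403e+04.
Re > 4000 → turbulent. ε/D = 1.9e-06/0.327 = 5.81e-06; Haaland: 1/√f = -1.8 log₁₀[3.61e-07 + 0.000492] = 5.954, so f = 0.02821.

f ≈ 0.0282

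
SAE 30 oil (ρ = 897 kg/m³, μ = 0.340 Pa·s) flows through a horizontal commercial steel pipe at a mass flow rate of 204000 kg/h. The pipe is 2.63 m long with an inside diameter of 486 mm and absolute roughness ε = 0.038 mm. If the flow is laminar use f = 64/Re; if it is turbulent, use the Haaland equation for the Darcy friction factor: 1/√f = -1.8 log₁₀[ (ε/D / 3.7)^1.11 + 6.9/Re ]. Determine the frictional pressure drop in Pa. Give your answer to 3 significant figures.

ΔP ≈ 41.3 Pa

ṁ = 204000 kg/h = 204000/3600 = 56.67 kg/s.
A = πD²/4 = π(0.486)²/4 = 0.1855 m²; mean velocity V = ṁ/(ρA) = 56.67/(897 · 0.1855) = 0.3405 m/s.
Reynolds number Re = ρVD/μ = 897 · 0.3405 · 0.486 / 0.34 = 436.6.
Re < 2300 → laminar flow, so f = 64/Re = 64/436.6 = 0.1466 (the turbulent correlation is not needed).
Darcy-Weisbach: ΔP = f(L/D)(ρV²/2) = 0.1466·(2.63/0.486)·(897·0.3405²/2) = 0.1466·5.412·52.01 = 41.26 Pa.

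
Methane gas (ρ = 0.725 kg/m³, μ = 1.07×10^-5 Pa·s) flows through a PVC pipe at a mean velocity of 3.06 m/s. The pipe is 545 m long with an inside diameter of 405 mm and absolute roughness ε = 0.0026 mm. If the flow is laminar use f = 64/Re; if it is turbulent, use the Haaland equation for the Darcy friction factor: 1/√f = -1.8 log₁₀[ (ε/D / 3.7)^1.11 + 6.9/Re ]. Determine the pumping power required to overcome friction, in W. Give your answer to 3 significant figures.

P ≈ 33.3 W

Reynolds number Re = ρVD/μ = 0.725 · 3.06 · 0.405 / 1.07e-05 = 8.397e+04.
Re > 4000 → turbulent. Relative roughness ε/D = 2.6e-06/0.405 = 6.42e-06. Haaland: 1/√f = -1.8 log₁₀[(6.42e-06/3.7)^1.11 + 6.9/8.397e+04] = -1.8 log₁₀[4.03e-07 + 8.22e-05] = 7.35, so f = 0.01851.
Darcy-Weisbach: ΔP = f(L/D)(ρV²/2) = 0.01851·(545/0.405)·(0.725·3.06²/2) = 0.01851·1346·3.394 = 84.56 Pa.
Q = V·A = 3.06·0.1288 = 0.3942 m³/s.
Pumping power P = QΔP = 0.3942·84.56 = 33.33 W = 33.3 W.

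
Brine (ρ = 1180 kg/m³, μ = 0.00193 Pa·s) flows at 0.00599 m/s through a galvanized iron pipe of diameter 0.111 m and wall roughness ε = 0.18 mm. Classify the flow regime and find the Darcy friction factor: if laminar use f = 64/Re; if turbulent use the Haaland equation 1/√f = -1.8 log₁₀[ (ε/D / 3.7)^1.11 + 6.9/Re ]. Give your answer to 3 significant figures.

Re = ρVD/μ = 1180·0.00599·0.111/0.00193 = 406.5.
Re < 2300 → laminar, so f = 64/Re = 0.1574 (roughness is irrelevant in laminar flow).

f ≈ 0.157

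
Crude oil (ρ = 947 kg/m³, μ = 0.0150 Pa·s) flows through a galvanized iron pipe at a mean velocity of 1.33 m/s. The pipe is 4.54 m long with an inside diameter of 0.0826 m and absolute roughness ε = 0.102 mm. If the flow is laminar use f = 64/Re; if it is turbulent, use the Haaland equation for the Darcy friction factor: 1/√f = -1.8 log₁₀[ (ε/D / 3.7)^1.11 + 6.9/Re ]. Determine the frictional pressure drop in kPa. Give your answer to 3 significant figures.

Reynolds number Re = ρVD/μ = 947 · 1.33 · 0.0826 / 0.015 = 6936.
Re > 4000 → turbulent. Relative roughness ε/D = 0.000102/0.0826 = 0.00123. Haaland: 1/√f = -1.8 log₁₀[(0.00123/3.7)^1.11 + 6.9/6936] = -1.8 log₁₀[0.000138 + 0.000995] = 5.302, so f = 0.03557.
Darcy-Weisbach: ΔP = f(L/D)(ρV²/2) = 0.03557·(4.54/0.0826)·(947·1.33²/2) = 0.03557·54.96·837.6 = 1637 Pa.
ΔP = 1637 Pa = 1.64 kPa.

ΔP ≈ 1.64 kPa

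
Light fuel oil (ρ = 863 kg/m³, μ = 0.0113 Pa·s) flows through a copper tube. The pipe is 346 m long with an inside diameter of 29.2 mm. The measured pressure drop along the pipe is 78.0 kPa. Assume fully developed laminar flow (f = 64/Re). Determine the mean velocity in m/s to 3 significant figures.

V ≈ 0.532 m/s

For laminar flow, f = 64/Re with Re = ρVD/μ, so Darcy-Weisbach reduces to ΔP = 32μLV/D². Solving for V: V = ΔP·D²/(32μL) = 7.8e+04·(0.0292)²/(32·0.0113·346) = 0.5316 m/s.
Check: Re = ρVD/μ = 863·0.5316·0.0292/0.0113 = 1185 < 2300, so the laminar assumption holds.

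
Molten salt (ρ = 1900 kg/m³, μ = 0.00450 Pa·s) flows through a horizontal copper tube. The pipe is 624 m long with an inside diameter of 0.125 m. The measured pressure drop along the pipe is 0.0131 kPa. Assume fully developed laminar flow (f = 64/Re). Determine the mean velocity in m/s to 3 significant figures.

For laminar flow, f = 64/Re with Re = ρVD/μ, so Darcy-Weisbach reduces to ΔP = 32μLV/D². Solving for V: V = ΔP·D²/(32μL) = 13.1·(0.125)²/(32·0.0045·624) = 0.002278 m/s.
Check: Re = ρVD/μ = 1900·0.002278·0.125/0.0045 = 120.2 < 2300, so the laminar assumption holds.

V ≈ 0.00228 m/s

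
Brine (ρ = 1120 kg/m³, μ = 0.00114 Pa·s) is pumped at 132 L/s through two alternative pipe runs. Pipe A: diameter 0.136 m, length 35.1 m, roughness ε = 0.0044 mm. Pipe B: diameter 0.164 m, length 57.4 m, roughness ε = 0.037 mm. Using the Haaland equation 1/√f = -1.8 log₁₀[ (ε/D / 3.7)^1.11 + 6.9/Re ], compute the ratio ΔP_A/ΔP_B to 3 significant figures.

Pipe A: V = Q/A = 0.132/0.01453 = 9.087 m/s; Re = 1.214e+06; ε/D = 3.24e-05; Haaland → f = 0.01191; ΔP_A = f(L/D)(ρV²/2) = 1.421e+05 Pa.
Pipe B: V = Q/A = 0.132/0.02112 = 6.249 m/s; Re = 1.007e+06; ε/D = 0.000226; Haaland → f = 0.01487; ΔP_B = f(L/D)(ρV²/2) = 1.138e+05 Pa.
ΔP_A/ΔP_B = 1.421e+05/1.138e+05 = 1.25.

ΔP_A/ΔP_B ≈ 1.25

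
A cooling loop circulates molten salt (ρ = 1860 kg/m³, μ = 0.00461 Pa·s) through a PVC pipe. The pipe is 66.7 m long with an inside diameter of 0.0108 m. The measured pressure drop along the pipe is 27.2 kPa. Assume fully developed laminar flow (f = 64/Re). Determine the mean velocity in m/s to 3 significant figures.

For laminar flow, f = 64/Re with Re = ρVD/μ, so Darcy-Weisbach reduces to ΔP = 32μLV/D². Solving for V: V = ΔP·D²/(32μL) = 2.72e+04·(0.0108)²/(32·0.00461·66.7) = 0.3224 m/s.
Check: Re = ρVD/μ = 1860·0.3224·0.0108/0.00461 = 1405 < 2300, so the laminar assumption holds.

V ≈ 0.322 m/s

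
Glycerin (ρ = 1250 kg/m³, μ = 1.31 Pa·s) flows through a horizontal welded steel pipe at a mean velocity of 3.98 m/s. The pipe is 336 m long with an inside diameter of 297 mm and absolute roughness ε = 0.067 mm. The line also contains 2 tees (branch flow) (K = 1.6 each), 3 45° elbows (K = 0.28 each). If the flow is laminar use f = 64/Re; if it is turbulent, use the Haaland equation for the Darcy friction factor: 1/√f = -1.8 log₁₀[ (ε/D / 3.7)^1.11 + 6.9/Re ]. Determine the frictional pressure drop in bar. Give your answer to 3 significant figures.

ΔP ≈ 6.76 bar

Reynolds number Re = ρVD/μ = 1250 · 3.98 · 0.297 / 1.31 = 1128.
Re < 2300 → laminar flow, so f = 64/Re = 64/1128 = 0.05674 (the turbulent correlation is not needed).
Total minor-loss coefficient ΣK = 2·1.6 + 3·0.28 = 4.04.
ΔP = [f·L/D + ΣK]·(ρV²/2) = [0.05674·336/0.297 + 4.04]·(1250·3.98²/2) = [64.19 + 4.04]·9900 = 6.755e+05 Pa.
ΔP = 6.755e+05 Pa = 6.76 bar.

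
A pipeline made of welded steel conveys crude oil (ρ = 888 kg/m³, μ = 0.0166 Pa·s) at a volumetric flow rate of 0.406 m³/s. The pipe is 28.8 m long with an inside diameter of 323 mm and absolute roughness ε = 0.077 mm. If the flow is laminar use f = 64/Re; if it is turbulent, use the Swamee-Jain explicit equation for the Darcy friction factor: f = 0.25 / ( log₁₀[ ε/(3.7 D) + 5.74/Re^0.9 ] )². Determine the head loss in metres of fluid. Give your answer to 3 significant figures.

h_f ≈ 2.20 m

Cross-sectional area A = πD²/4 = π(0.323)²/4 = 0.08194 m²; mean velocity V = Q/A = 0.406/0.08194 = 4.955 m/s.
Reynolds number Re = ρVD/μ = 888 · 4.955 · 0.323 / 0.0166 = 8.561e+04.
Re > 4000 → turbulent. Relative roughness ε/D = 7.7e-05/0.323 = 0.000238. Swamee-Jain: f = 0.25/(log₁₀[0.000238/3.7 + 5.74/8.561e+04^0.9])² = 0.25/(log₁₀[6.44e-05 + 0.000209])² = 0.25/(-3.564)² = 0.01969.
Darcy-Weisbach: ΔP = f(L/D)(ρV²/2) = 0.01969·(28.8/0.323)·(888·4.955²/2) = 0.01969·89.16·1.09e+04 = 1.913e+04 Pa.
Head loss h_f = ΔP/(ρg) = 1.913e+04/(888·9.81) = 2.20 m.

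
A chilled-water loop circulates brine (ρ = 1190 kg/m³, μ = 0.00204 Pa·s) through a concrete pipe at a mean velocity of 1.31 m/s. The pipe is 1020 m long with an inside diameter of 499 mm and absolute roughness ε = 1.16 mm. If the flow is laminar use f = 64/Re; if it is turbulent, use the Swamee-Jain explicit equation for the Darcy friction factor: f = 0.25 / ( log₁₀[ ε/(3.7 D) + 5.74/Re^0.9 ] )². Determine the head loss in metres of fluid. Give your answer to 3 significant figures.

h_f ≈ 4.46 m

Reynolds number Re = ρVD/μ = 1190 · 1.31 · 0.499 / 0.00204 = 3.813e+05.
Re > 4000 → turbulent. Relative roughness ε/D = 0.00116/0.499 = 0.00232. Swamee-Jain: f = 0.25/(log₁₀[0.00232/3.7 + 5.74/3.813e+05^0.9])² = 0.25/(log₁₀[0.000628 + 5.44e-05])² = 0.25/(-3.166)² = 0.02494.
Darcy-Weisbach: ΔP = f(L/D)(ρV²/2) = 0.02494·(1020/0.499)·(1190·1.31²/2) = 0.02494·2044·1021 = 5.206e+04 Pa.
Head loss h_f = ΔP/(ρg) = 5.206e+04/(1190·9.81) = 4.46 m.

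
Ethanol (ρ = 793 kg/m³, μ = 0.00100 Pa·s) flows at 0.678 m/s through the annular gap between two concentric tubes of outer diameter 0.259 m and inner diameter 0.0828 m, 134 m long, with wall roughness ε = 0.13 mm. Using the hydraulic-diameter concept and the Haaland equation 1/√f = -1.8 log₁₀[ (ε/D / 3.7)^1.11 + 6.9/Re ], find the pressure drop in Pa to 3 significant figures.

Hydraulic diameter D_h = 4A/P = D_o - D_i = 0.259 - 0.0828 = 0.1762 m.
Re = ρVD_h/μ = 793·0.678·0.1762/0.001 = 9.473e+04.
ε/D_h = 0.00013/0.1762 = 0.000738; Haaland gives 1/√f = -1.8 log₁₀[7.81e-05+7.28e-05] = 6.878, so f = 0.02114.
ΔP = f(L/D_h)(ρV²/2) = 0.02114·134/0.1762·182.3 = 2930 Pa.

ΔP ≈ 2930 Pa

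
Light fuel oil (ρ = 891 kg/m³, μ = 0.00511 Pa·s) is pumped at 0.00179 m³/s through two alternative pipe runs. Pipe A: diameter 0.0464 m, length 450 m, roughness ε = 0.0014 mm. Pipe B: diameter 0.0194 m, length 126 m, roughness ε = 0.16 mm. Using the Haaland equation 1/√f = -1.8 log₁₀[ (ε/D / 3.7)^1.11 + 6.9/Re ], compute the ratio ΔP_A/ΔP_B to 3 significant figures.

Pipe A: V = Q/A = 0.00179/0.001691 = 1.059 m/s; Re = 8564; ε/D = 3.02e-05; Haaland → f = 0.03227; ΔP_A = f(L/D)(ρV²/2) = 1.562e+05 Pa.
Pipe B: V = Q/A = 0.00179/0.0002956 = 6.056 m/s; Re = 2.048e+04; ε/D = 0.00825; Haaland → f = 0.03851; ΔP_B = f(L/D)(ρV²/2) = 4.086e+06 Pa.
ΔP_A/ΔP_B = 1.562e+05/4.086e+06 = 0.0382.

ΔP_A/ΔP_B ≈ 0.0382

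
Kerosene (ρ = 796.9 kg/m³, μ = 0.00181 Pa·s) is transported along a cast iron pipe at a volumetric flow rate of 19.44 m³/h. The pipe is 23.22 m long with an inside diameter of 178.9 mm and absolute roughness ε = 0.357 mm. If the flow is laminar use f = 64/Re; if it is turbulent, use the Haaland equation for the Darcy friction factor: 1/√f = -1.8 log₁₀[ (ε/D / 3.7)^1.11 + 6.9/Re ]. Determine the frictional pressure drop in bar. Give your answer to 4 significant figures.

Q = 19.44 m³/h = 19.44/3600 = 0.0054 m³/s.
Cross-sectional area A = πD²/4 = π(0.1789)²/4 = 0.02514 m²; mean velocity V = Q/A = 0.0054/0.02514 = 0.2148 m/s.
Reynolds number Re = ρVD/μ = 796.9 · 0.2148 · 0.1789 / 0.00181 = 1.692e+04.
Re > 4000 → turbulent. Relative roughness ε/D = 0.000357/0.1789 = 0.002. Haaland: 1/√f = -1.8 log₁₀[(0.002/3.7)^1.11 + 6.9/1.692e+04] = -1.8 log₁₀[0.000236 + 0.000408] = 5.745, so f = 0.0303.
Darcy-Weisbach: ΔP = f(L/D)(ρV²/2) = 0.0303·(23.22/0.1789)·(796.9·0.2148²/2) = 0.0303·129.8·18.39 = 72.32 Pa.
ΔP = 72.32 Pa = 7.232×10^-4 bar.

ΔP ≈ 7.232×10^-4 bar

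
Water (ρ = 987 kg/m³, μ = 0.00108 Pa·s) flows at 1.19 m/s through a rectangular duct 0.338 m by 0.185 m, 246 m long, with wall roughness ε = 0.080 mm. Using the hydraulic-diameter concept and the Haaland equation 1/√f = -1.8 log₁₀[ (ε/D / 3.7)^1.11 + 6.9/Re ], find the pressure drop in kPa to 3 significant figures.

Hydraulic diameter D_h = 4A/P = 4·(0.338·0.185)/(2·(0.338+0.185)) = 0.2501/1.046 = 0.2391 m.
Re = ρVD_h/μ = 987·1.19·0.2391/0.00108 = 2.601e+05.
ε/D_h = 8e-05/0.2391 = 0.000335; Haaland gives 1/√f = -1.8 log₁₀[3.25e-05+2.65e-05] = 7.612, so f = 0.01726.
ΔP = f(L/D_h)(ρV²/2) = 0.01726·246/0.2391·698.8 = 1.241e+04 Pa.
ΔP = 12.4 kPa.

ΔP ≈ 12.4 kPa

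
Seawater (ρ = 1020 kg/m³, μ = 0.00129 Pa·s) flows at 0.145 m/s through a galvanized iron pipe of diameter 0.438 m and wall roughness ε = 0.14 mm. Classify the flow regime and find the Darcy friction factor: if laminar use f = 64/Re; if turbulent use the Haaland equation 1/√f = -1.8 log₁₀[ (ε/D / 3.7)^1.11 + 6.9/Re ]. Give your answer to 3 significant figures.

Re = ρVD/μ = 1020·0.145·0.438/0.00129 = 5.022e+04.
Re > 4000 → turbulent. ε/D = 0.00014/0.438 = 0.00032; Haaland: 1/√f = -1.8 log₁₀[3.09e-05 + 0.000137] = 6.793, so f = 0.02167.

f ≈ 0.0217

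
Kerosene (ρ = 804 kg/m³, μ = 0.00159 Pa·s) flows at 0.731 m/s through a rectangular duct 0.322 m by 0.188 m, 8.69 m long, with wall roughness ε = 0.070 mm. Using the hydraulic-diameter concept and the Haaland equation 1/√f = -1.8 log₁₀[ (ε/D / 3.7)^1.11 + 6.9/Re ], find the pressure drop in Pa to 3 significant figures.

ΔP ≈ 154 Pa

Hydraulic diameter D_h = 4A/P = 4·(0.322·0.188)/(2·(0.322+0.188)) = 0.2421/1.02 = 0.2374 m.
Re = ρVD_h/μ = 804·0.731·0.2374/0.00159 = 8.775e+04.
ε/D_h = 7e-05/0.2374 = 0.000295; Haaland gives 1/√f = -1.8 log₁₀[2.82e-05+7.86e-05] = 7.148, so f = 0.01957.
ΔP = f(L/D_h)(ρV²/2) = 0.01957·8.69/0.2374·214.8 = 153.9 Pa.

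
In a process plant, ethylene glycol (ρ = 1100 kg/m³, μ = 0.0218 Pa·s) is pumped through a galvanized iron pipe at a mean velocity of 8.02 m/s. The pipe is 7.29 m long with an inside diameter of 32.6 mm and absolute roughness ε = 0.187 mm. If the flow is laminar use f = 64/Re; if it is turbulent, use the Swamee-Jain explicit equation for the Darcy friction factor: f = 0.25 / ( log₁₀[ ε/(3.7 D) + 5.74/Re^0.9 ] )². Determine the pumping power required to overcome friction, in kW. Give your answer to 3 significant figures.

P ≈ 2.00 kW

Reynolds number Re = ρVD/μ = 1100 · 8.02 · 0.0326 / 0.0218 = 1.319e+04.
Re > 4000 → turbulent. Relative roughness ε/D = 0.000187/0.0326 = 0.00574. Swamee-Jain: f = 0.25/(log₁₀[0.00574/3.7 + 5.74/1.319e+04^0.9])² = 0.25/(log₁₀[0.00155 + 0.00112])² = 0.25/(-2.573)² = 0.03777.
Darcy-Weisbach: ΔP = f(L/D)(ρV²/2) = 0.03777·(7.29/0.0326)·(1100·8.02²/2) = 0.03777·223.6·3.538e+04 = 2.988e+05 Pa.
Q = V·A = 8.02·0.0008347 = 0.006694 m³/s.
Pumping power P = QΔP = 0.006694·2.988e+05 = 2000 W = 2.00 kW.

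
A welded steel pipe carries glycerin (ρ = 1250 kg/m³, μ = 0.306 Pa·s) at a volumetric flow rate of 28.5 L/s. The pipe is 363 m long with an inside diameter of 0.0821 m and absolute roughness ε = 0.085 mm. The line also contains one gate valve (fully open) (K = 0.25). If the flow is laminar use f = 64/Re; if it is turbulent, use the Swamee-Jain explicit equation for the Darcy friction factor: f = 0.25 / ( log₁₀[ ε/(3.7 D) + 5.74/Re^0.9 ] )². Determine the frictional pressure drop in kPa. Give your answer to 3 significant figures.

ΔP ≈ 2840 kPa

Q = 28.5 L/s = 28.5/1000 = 0.0285 m³/s.
Cross-sectional area A = πD²/4 = π(0.0821)²/4 = 0.005294 m²; mean velocity V = Q/A = 0.0285/0.005294 = 5.384 m/s.
Reynolds number Re = ρVD/μ = 1250 · 5.384 · 0.0821 / 0.306 = 1806.
Re < 2300 → laminar flow, so f = 64/Re = 64/1806 = 0.03545 (the turbulent correlation is not needed).
Total minor-loss coefficient ΣK = 1·0.25 = 0.25.
ΔP = [f·L/D + ΣK]·(ρV²/2) = [0.03545·363/0.0821 + 0.25]·(1250·5.384²/2) = [156.7 + 0.25]·1.811e+04 = 2.843e+06 Pa.
ΔP = 2.843e+06 Pa = 2840 kPa.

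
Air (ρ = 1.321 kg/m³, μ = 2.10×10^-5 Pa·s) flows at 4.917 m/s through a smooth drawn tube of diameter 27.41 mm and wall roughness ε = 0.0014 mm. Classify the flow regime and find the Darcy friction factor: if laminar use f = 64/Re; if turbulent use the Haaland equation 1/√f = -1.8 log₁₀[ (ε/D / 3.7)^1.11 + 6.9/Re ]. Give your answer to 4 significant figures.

f ≈ 0.03238

Re = ρVD/μ = 1.321·4.917·0.02741/2.1e-05 = 8478.
Re > 4000 → turbulent. ε/D = 1.4e-06/0.02741 = 5.11e-05; Haaland: 1/√f = -1.8 log₁₀[4.03e-06 + 0.000814] = 5.557, so f = 0.03238.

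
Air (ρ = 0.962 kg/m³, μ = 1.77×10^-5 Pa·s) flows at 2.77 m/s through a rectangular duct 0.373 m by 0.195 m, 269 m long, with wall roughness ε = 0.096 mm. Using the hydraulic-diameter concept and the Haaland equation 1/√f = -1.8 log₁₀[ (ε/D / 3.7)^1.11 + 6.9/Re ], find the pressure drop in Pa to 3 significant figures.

Hydraulic diameter D_h = 4A/P = 4·(0.373·0.195)/(2·(0.373+0.195)) = 0.2909/1.136 = 0.2561 m.
Re = ρVD_h/μ = 0.962·2.77·0.2561/1.77e-05 = 3.856e+04.
ε/D_h = 9.6e-05/0.2561 = 0.000375; Haaland gives 1/√f = -1.8 log₁₀[3.68e-05+0.000179] = 6.599, so f = 0.02297.
ΔP = f(L/D_h)(ρV²/2) = 0.02297·269/0.2561·3.691 = 89.02 Pa.

ΔP ≈ 89.0 Pa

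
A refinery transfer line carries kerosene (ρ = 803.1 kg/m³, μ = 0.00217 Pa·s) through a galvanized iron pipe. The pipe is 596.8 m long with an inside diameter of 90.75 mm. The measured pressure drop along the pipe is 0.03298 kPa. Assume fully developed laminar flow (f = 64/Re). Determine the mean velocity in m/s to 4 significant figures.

For laminar flow, f = 64/Re with Re = ρVD/μ, so Darcy-Weisbach reduces to ΔP = 32μLV/D². Solving for V: V = ΔP·D²/(32μL) = 32.98·(0.09075)²/(32·0.00217·596.8) = 0.006554 m/s.
Check: Re = ρVD/μ = 803.1·0.006554·0.09075/0.00217 = 220.1 < 2300, so the laminar assumption holds.

V ≈ 0.006554 m/s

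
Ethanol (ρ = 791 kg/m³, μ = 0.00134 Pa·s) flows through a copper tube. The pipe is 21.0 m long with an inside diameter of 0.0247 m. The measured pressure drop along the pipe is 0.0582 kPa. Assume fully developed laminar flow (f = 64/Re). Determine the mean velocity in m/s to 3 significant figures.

V ≈ 0.0394 m/s

For laminar flow, f = 64/Re with Re = ρVD/μ, so Darcy-Weisbach reduces to ΔP = 32μLV/D². Solving for V: V = ΔP·D²/(32μL) = 58.2·(0.0247)²/(32·0.00134·21) = 0.03943 m/s.
Check: Re = ρVD/μ = 791·0.03943·0.0247/0.00134 = 574.9 < 2300, so the laminar assumption holds.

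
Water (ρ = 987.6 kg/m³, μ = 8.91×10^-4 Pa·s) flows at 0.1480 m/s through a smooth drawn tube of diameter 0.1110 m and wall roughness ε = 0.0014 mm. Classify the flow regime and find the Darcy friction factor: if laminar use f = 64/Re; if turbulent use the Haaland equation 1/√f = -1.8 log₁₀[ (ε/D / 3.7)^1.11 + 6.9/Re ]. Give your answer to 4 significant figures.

f ≈ 0.02638

Re = ρVD/μ = 987.6·0.148·0.111/0.000891 = 1.821e+04.
Re > 4000 → turbulent. ε/D = 1.4e-06/0.111 = 1.26e-05; Haaland: 1/√f = -1.8 log₁₀[8.53e-07 + 0.000379] = 6.157, so f = 0.02638.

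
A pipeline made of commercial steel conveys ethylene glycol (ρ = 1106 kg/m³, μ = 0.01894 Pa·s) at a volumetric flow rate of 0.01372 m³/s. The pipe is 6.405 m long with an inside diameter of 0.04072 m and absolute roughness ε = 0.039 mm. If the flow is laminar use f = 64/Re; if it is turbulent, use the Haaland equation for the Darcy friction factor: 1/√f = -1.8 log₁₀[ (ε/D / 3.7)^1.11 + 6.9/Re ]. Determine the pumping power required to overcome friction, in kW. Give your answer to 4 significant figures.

P ≈ 3.494 kW

Cross-sectional area A = πD²/4 = π(0.04072)²/4 = 0.001302 m²; mean velocity V = Q/A = 0.01372/0.001302 = 10.54 m/s.
Reynolds number Re = ρVD/μ = 1106 · 10.54 · 0.04072 / 0.0189 = 2.505e+04.
Re > 4000 → turbulent. Relative roughness ε/D = 3.9e-05/0.04072 = 0.000958. Haaland: 1/√f = -1.8 log₁₀[(0.000958/3.7)^1.11 + 6.9/2.505e+04] = -1.8 log₁₀[0.000104 + 0.000275] = 6.157, so f = 0.02638.
Darcy-Weisbach: ΔP = f(L/D)(ρV²/2) = 0.02638·(6.405/0.04072)·(1106·10.54²/2) = 0.02638·157.3·6.138e+04 = 2.547e+05 Pa.
Pumping power P = QΔP = 0.01372·2.547e+05 = 3494.4 W = 3.494 kW.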